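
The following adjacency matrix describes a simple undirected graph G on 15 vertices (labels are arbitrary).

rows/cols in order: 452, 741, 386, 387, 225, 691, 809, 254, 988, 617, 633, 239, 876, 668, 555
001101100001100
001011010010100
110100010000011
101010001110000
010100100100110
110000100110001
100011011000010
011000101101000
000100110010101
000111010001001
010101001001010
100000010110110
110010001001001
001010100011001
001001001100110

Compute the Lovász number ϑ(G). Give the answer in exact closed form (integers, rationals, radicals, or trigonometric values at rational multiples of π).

Vertex 555 has 6 neighbors: 386, 691, 988, 617, 876, 668.
Vertex 741 has 6 neighbors: 386, 225, 691, 254, 633, 876.
N(387) = {452, 386, 225, 988, 617, 633}, |N(387)| = 6.
N(239) = {452, 254, 617, 633, 876, 668}, |N(239)| = 6.
G on 15 vertices is 6-regular; Kneser-type, 2-subsets of [6].
spec(A) ≈ [6.0, 1.0, -3.0] (distinct, 6 d.p.).
Lovász (edge-transitive): ϑ = −15·(-3)/((6)−(-3)) = 5.
≈ 5.000000 (to 6 d.p.).

5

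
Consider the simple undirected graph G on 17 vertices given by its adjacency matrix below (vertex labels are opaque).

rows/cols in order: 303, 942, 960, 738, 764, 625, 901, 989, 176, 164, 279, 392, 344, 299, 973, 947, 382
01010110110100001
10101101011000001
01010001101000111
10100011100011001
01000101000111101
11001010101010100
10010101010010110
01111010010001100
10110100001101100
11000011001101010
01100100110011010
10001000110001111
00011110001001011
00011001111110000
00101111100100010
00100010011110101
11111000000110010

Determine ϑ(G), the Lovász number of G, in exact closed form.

sqrt(17)

N(942) = {303, 960, 764, 625, 989, 164, 279, 382}, |N(942)| = 8.
deg(625) = 8; N(625) = {303, 942, 764, 901, 176, 279, 344, 973}.
deg(764) = 8; N(764) = {942, 625, 989, 392, 344, 299, 973, 382}.
deg(299) = 8; N(299) = {738, 764, 989, 176, 164, 279, 392, 344}.
Every vertex has degree 8 (N=17); strongly regular (17,8,3,4).
A has 3 distinct eigenvalues ≈ [8.0, 1.56155, -2.56155].
With N=17: ϑ(G) = 17·(-(-sqrt(17)/2 - 1/2))/(8−(-sqrt(17)/2 - 1/2)) = sqrt(17).
ϑ(G) ≈ 4.123105626.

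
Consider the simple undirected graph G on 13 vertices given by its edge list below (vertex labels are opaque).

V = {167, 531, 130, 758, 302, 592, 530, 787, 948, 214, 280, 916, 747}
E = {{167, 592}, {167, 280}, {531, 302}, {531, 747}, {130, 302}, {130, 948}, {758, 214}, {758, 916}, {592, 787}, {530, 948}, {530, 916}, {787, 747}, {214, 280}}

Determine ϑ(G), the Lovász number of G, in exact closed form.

13*cos(pi/13)/(cos(pi/13) + 1)

N(531) = {302, 747}, |N(531)| = 2.
deg(916) = 2; N(916) = {758, 530}.
N(130) = {302, 948}, |N(130)| = 2.
N(280) = {167, 214}, |N(280)| = 2.
Regular of degree 2 on 13 vertices: the odd cycle C_{13}.
The 7 distinct eigenvalues: [2.0, 1.7709, 1.1361, 0.2411, -0.7092, -1.497, -1.9419].
Lovász: ϑ = −13(-2*cos(pi/13))/(2+-(-1)*2*cos(pi/13)) = 13*cos(pi/13)/(cos(pi/13) + 1).
Numerically 6.40416856.
α=6, χ(Ḡ)=7; ϑ=13*cos(pi/13)/(cos(pi/13) + 1) lies between (both strict).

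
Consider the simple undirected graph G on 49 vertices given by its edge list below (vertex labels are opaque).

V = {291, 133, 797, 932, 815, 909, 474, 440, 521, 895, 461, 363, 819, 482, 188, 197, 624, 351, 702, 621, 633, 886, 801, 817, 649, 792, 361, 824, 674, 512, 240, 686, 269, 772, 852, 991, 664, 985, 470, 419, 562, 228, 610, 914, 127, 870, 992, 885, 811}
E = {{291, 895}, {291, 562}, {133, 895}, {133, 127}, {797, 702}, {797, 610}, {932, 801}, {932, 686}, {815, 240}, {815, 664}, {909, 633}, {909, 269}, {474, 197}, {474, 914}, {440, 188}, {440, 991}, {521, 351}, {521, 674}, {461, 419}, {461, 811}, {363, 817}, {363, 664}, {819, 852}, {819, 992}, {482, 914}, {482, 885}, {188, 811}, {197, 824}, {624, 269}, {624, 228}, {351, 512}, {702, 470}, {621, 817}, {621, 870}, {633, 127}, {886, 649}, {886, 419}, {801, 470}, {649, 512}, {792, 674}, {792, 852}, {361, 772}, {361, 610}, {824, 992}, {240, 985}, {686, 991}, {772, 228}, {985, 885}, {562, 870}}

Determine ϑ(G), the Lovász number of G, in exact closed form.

49*cos(pi/49)/(cos(pi/49) + 1)

N(817) = {363, 621}, |N(817)| = 2.
N(885) = {482, 985}, |N(885)| = 2.
Vertex 621 has 2 neighbors: 817, 870.
N(909) = {633, 269}, |N(909)| = 2.
G on 49 vertices is 2-regular; the odd cycle C_{49}.
The 25 distinct eigenvalues: [2.0, 1.98358, 1.93459, 1.85383, 1.74264, 1.60283, 1.4367, 1.24698, 1.03679, 0.80957, 0.56906, 0.3192, 0.0641, -0.19205, -0.44504, -0.69073, -0.92508, -1.14423, -1.3446, -1.52289, -1.67618, -1.80194, -1.89811, -1.96312, -1.99589].
Lovász (edge-transitive): ϑ = −49·(-2*cos(pi/49))/((2)−(-2*cos(pi/49))) = 49*cos(pi/49)/(cos(pi/49) + 1).
ϑ(G) ≈ 24.4748.
α=24, χ(Ḡ)=25; ϑ=49*cos(pi/49)/(cos(pi/49) + 1) lies between (both strict).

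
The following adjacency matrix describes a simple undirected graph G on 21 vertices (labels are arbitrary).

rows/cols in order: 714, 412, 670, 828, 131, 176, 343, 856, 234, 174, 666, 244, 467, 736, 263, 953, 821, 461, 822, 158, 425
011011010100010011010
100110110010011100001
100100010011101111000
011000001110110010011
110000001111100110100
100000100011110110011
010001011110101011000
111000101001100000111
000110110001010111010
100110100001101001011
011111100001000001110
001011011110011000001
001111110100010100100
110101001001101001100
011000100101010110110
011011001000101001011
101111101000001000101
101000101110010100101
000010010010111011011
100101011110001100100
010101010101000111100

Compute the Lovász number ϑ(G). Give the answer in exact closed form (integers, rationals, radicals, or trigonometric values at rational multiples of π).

N(666) = {412, 670, 828, 131, 176, 343, 244, 461, 822, 158}, |N(666)| = 10.
deg(343) = 10; N(343) = {412, 176, 856, 234, 174, 666, 467, 263, 821, 461}.
Vertex 263 has 10 neighbors: 412, 670, 343, 174, 244, 736, 953, 821, 822, 158.
N(467) = {670, 828, 131, 176, 343, 856, 174, 736, 953, 822}, |N(467)| = 10.
Regular of degree 10 on 21 vertices: Kneser-type, 2-subsets of [7].
A has 3 distinct eigenvalues ≈ [10.0, 1.0, -4.0].
−21·(-4) / ((10)−(-4)) = 6 = ϑ(G).
Numerically 6.0000000.

6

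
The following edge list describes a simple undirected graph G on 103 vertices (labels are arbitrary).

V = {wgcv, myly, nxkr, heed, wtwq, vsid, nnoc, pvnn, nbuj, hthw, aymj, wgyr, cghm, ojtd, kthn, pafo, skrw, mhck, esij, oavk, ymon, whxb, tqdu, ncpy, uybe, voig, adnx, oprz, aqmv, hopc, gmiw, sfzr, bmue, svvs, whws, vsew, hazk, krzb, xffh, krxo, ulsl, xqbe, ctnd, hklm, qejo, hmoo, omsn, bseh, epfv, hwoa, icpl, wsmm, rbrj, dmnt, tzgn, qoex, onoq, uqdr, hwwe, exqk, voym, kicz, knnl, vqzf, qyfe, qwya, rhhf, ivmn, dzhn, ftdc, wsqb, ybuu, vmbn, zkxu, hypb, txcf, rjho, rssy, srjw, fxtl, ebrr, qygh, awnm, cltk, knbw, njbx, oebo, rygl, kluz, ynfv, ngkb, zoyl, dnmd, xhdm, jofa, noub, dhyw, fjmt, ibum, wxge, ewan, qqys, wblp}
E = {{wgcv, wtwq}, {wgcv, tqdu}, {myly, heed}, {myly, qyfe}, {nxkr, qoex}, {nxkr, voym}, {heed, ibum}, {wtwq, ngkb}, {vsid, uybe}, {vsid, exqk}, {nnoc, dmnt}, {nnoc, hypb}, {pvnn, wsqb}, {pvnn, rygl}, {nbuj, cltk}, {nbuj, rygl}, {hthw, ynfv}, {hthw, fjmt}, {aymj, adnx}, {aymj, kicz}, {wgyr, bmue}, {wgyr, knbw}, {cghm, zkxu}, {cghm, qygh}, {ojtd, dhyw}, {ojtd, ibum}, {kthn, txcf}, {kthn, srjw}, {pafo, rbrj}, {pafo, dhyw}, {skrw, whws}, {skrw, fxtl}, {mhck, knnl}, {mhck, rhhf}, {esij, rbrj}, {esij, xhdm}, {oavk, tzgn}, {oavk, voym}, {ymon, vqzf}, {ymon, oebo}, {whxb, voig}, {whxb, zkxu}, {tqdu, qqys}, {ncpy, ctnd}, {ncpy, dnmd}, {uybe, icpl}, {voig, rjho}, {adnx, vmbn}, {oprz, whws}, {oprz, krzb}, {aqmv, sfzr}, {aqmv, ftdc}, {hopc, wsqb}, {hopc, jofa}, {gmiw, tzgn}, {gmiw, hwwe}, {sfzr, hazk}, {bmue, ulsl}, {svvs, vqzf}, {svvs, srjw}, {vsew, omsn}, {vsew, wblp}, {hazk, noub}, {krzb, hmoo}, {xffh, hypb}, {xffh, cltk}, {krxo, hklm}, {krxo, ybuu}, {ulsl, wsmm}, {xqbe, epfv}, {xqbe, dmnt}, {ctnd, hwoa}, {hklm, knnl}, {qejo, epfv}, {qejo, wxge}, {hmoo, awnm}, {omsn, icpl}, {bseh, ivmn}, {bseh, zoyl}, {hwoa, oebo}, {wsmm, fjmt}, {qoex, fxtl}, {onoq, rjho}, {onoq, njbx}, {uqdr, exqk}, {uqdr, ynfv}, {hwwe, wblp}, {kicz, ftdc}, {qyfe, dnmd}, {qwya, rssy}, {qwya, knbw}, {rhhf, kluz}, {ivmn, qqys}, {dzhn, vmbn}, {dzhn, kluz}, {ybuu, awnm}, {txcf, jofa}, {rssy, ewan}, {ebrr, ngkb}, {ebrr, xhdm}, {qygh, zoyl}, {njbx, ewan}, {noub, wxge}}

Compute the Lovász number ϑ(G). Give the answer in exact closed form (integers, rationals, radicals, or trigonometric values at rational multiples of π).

Vertex noub has 2 neighbors: hazk, wxge.
N(vqzf) = {ymon, svvs}, |N(vqzf)| = 2.
Vertex krxo has 2 neighbors: hklm, ybuu.
deg(dhyw) = 2; N(dhyw) = {ojtd, pafo}.
Regular of degree 2 on 103 vertices: the odd cycle C_{103}.
spec(A) ≈ [2.0, 1.9963, 1.9851, 1.9666, 1.9408, 1.9077, 1.8675, 1.8204, 1.7665, 1.7061, 1.6393, 1.5664, 1.4876, 1.4034, 1.3139, 1.2195, 1.1206, 1.0176, 0.9107, 0.8004, 0.6872, 0.5714, 0.4535, 0.3339, 0.2131, 0.0915, -0.0305, -0.1524, -0.2736, -0.3939, -0.5127, -0.6296, -0.7442, -0.856, -0.9646, -1.0696, -1.1706, -1.2673, -1.3593, -1.4462, -1.5277, -1.6036, -1.6735, -1.7371, -1.7943, -1.8448, -1.8885, -1.9251, -1.9546, -1.9768, -1.9916, -1.9991] (distinct, 4 d.p.).
With N=103: ϑ(G) = 103·(-(-1)*2*cos(pi/103))/(2−(-2*cos(pi/103))) = 103*cos(pi/103)/(cos(pi/103) + 1).
= 51.4880205… (decimal).
Lovász sandwich 51 ≤ 103*cos(pi/103)/(cos(pi/103) + 1) ≤ 52: both strict.

103*cos(pi/103)/(cos(pi/103) + 1)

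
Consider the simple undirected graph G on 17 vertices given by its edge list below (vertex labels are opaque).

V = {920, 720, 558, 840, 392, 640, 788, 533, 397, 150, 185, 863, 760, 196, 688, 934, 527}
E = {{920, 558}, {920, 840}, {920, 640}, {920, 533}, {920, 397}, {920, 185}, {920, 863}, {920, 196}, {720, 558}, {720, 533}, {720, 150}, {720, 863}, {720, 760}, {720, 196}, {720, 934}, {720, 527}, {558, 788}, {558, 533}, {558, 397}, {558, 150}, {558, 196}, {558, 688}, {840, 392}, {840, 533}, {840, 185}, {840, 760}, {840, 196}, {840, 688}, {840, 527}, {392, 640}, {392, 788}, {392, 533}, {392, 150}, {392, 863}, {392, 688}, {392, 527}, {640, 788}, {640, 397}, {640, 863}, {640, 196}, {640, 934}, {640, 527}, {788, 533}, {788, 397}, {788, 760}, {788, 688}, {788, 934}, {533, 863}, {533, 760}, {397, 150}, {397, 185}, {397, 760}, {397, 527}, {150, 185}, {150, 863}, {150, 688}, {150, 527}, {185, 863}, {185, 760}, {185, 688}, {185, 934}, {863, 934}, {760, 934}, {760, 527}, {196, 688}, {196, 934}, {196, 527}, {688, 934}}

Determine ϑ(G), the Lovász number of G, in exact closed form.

N(150) = {720, 558, 392, 397, 185, 863, 688, 527}, |N(150)| = 8.
deg(533) = 8; N(533) = {920, 720, 558, 840, 392, 788, 863, 760}.
N(196) = {920, 720, 558, 840, 640, 688, 934, 527}, |N(196)| = 8.
N(934) = {720, 640, 788, 185, 863, 760, 196, 688}, |N(934)| = 8.
Regular of degree 8 on 17 vertices: SR(17,8,3,4) — a Paley graph.
The 3 distinct eigenvalues: [8.0, 1.561553, -2.561553].
λ_max=8, λ_min=-sqrt(17)/2 - 1/2; ϑ = −17·λ_min/(λ_max−λ_min) = sqrt(17).
= 4.123106… (decimal).

sqrt(17)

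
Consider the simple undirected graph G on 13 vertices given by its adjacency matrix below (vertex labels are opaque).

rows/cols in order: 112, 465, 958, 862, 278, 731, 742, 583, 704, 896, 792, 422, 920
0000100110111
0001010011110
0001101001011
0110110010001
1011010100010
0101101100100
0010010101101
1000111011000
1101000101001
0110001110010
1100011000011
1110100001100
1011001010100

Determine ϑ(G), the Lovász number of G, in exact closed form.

deg(792) = 6; N(792) = {112, 465, 731, 742, 422, 920}.
N(731) = {465, 862, 278, 742, 583, 792}, |N(731)| = 6.
N(112) = {278, 583, 704, 792, 422, 920}, |N(112)| = 6.
Vertex 583 has 6 neighbors: 112, 278, 731, 742, 704, 896.
G on 13 vertices is 6-regular; Paley(13): SR with (k,λ,μ)=(6,2,3).
spec(A) ≈ [6.0, 1.3028, -2.3028] (distinct, 4 d.p.).
Lovász (edge-transitive): ϑ = −13·(-sqrt(13)/2 - 1/2)/((6)−(-sqrt(13)/2 - 1/2)) = sqrt(13).
ϑ(G) ≈ 3.6055513.

sqrt(13)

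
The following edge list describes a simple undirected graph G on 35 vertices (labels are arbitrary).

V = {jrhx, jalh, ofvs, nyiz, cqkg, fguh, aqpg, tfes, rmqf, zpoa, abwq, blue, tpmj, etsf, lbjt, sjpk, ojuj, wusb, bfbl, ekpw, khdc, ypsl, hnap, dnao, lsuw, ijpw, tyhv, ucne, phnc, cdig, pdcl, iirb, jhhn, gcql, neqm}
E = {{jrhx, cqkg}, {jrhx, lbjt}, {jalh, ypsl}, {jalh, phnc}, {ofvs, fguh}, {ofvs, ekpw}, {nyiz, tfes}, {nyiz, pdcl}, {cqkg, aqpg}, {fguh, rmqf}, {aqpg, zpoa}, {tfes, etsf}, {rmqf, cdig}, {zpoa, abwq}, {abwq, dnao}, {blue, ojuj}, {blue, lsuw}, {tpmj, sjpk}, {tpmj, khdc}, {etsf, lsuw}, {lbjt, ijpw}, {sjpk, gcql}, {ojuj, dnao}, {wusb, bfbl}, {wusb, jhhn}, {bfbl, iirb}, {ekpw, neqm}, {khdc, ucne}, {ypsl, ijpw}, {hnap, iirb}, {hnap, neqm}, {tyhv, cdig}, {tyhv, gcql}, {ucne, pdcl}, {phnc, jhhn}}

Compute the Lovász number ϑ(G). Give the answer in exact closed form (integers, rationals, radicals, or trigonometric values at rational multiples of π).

N(etsf) = {tfes, lsuw}, |N(etsf)| = 2.
deg(zpoa) = 2; N(zpoa) = {aqpg, abwq}.
deg(ijpw) = 2; N(ijpw) = {lbjt, ypsl}.
Vertex khdc has 2 neighbors: tpmj, ucne.
Every vertex has degree 2 (N=35); a single 35-cycle (edge-transitive).
The 18 distinct eigenvalues: [2.0, 1.967859, 1.87247, 1.716898, 1.506143, 1.24698, 0.947737, 0.618034, 0.268467, -0.08973, -0.445042, -0.78605, -1.101794, -1.382125, -1.618034, -1.801938, -1.927926, -1.991949].
Lovász (edge-transitive): ϑ = −35·(-2*cos(pi/35))/((2)−(-2*cos(pi/35))) = 35*cos(pi/35)/(cos(pi/35) + 1).
Numerically 17.4647040.
Lovász sandwich 17 ≤ 35*cos(pi/35)/(cos(pi/35) + 1) ≤ 18: both strict.

35*cos(pi/35)/(cos(pi/35) + 1)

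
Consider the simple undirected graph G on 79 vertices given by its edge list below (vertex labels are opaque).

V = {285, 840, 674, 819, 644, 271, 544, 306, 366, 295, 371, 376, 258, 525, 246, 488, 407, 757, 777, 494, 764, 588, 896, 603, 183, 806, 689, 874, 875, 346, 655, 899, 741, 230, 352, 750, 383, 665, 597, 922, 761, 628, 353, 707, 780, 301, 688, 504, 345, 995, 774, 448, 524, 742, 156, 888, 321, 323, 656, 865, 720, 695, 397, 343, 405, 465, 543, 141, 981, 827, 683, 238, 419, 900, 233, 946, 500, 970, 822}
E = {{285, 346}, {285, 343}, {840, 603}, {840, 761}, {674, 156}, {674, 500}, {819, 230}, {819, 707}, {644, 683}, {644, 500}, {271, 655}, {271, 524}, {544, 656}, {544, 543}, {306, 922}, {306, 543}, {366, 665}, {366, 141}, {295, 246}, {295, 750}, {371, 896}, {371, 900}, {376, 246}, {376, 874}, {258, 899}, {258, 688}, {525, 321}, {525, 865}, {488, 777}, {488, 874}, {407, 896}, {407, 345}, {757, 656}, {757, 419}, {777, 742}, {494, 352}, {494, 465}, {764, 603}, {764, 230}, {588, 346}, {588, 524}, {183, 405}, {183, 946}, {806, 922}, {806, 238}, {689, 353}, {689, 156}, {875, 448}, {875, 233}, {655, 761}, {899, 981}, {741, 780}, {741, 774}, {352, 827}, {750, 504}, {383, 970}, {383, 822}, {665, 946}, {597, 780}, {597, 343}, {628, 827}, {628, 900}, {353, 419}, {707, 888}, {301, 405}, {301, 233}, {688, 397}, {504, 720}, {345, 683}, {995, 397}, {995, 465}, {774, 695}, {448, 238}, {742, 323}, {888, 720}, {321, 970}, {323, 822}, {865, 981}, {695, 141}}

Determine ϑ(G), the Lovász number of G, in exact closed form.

79*cos(pi/79)/(cos(pi/79) + 1)

Vertex 777 has 2 neighbors: 488, 742.
Vertex 524 has 2 neighbors: 271, 588.
N(750) = {295, 504}, |N(750)| = 2.
deg(628) = 2; N(628) = {827, 900}.
Every vertex has degree 2 (N=79); connected 2-regular on 79 ⇒ C_{79}.
The 40 distinct eigenvalues: [2.0, 1.99368, 1.97475, 1.94334, 1.89964, 1.84393, 1.77657, 1.69797, 1.60863, 1.50913, 1.40008, 1.28219, 1.15618, 1.02287, 0.88309, 0.73773, 0.5877, 0.43396, 0.27747, 0.11923, -0.03976, -0.19851, -0.356, -0.51123, -0.66324, -0.81105, -0.95374, -1.09039, -1.22015, -1.3422, -1.45576, -1.56011, -1.65461, -1.73864, -1.81168, -1.87327, -1.92301, -1.96059, -1.98578, -1.99842].
With N=79: ϑ(G) = 79·(-(-1)*2*cos(pi/79))/(2−(-2*cos(pi/79))) = 79*cos(pi/79)/(cos(pi/79) + 1).
= 39.4843794… (decimal).
Check 39 ≤ 79*cos(pi/79)/(cos(pi/79) + 1) ≤ 40: both strict.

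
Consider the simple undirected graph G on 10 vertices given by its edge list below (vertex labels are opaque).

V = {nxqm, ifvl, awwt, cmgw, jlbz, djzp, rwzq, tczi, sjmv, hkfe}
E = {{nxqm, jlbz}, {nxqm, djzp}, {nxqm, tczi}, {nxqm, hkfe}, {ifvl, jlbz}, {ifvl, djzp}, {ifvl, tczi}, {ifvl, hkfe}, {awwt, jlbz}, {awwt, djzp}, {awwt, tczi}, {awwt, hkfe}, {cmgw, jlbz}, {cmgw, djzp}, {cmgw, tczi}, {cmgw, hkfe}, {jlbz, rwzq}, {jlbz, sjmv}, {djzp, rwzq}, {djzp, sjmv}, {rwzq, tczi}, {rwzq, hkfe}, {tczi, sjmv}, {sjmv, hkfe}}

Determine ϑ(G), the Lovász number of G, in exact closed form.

6

Vertex cmgw has 4 neighbors: jlbz, djzp, tczi, hkfe.
N(rwzq) = {jlbz, djzp, tczi, hkfe}, |N(rwzq)| = 4.
N(tczi) = {nxqm, ifvl, awwt, cmgw, rwzq, sjmv}, |N(tczi)| = 6.
deg(nxqm) = 4; N(nxqm) = {jlbz, djzp, tczi, hkfe}.
Complete multipartite on [6, 4]: sandwich collapses at ϑ=6.
= 6.000000… (decimal).
Sandwich: α(G)=6 ≤ ϑ(G)=6 ≤ χ(Ḡ)=6 (collapsed).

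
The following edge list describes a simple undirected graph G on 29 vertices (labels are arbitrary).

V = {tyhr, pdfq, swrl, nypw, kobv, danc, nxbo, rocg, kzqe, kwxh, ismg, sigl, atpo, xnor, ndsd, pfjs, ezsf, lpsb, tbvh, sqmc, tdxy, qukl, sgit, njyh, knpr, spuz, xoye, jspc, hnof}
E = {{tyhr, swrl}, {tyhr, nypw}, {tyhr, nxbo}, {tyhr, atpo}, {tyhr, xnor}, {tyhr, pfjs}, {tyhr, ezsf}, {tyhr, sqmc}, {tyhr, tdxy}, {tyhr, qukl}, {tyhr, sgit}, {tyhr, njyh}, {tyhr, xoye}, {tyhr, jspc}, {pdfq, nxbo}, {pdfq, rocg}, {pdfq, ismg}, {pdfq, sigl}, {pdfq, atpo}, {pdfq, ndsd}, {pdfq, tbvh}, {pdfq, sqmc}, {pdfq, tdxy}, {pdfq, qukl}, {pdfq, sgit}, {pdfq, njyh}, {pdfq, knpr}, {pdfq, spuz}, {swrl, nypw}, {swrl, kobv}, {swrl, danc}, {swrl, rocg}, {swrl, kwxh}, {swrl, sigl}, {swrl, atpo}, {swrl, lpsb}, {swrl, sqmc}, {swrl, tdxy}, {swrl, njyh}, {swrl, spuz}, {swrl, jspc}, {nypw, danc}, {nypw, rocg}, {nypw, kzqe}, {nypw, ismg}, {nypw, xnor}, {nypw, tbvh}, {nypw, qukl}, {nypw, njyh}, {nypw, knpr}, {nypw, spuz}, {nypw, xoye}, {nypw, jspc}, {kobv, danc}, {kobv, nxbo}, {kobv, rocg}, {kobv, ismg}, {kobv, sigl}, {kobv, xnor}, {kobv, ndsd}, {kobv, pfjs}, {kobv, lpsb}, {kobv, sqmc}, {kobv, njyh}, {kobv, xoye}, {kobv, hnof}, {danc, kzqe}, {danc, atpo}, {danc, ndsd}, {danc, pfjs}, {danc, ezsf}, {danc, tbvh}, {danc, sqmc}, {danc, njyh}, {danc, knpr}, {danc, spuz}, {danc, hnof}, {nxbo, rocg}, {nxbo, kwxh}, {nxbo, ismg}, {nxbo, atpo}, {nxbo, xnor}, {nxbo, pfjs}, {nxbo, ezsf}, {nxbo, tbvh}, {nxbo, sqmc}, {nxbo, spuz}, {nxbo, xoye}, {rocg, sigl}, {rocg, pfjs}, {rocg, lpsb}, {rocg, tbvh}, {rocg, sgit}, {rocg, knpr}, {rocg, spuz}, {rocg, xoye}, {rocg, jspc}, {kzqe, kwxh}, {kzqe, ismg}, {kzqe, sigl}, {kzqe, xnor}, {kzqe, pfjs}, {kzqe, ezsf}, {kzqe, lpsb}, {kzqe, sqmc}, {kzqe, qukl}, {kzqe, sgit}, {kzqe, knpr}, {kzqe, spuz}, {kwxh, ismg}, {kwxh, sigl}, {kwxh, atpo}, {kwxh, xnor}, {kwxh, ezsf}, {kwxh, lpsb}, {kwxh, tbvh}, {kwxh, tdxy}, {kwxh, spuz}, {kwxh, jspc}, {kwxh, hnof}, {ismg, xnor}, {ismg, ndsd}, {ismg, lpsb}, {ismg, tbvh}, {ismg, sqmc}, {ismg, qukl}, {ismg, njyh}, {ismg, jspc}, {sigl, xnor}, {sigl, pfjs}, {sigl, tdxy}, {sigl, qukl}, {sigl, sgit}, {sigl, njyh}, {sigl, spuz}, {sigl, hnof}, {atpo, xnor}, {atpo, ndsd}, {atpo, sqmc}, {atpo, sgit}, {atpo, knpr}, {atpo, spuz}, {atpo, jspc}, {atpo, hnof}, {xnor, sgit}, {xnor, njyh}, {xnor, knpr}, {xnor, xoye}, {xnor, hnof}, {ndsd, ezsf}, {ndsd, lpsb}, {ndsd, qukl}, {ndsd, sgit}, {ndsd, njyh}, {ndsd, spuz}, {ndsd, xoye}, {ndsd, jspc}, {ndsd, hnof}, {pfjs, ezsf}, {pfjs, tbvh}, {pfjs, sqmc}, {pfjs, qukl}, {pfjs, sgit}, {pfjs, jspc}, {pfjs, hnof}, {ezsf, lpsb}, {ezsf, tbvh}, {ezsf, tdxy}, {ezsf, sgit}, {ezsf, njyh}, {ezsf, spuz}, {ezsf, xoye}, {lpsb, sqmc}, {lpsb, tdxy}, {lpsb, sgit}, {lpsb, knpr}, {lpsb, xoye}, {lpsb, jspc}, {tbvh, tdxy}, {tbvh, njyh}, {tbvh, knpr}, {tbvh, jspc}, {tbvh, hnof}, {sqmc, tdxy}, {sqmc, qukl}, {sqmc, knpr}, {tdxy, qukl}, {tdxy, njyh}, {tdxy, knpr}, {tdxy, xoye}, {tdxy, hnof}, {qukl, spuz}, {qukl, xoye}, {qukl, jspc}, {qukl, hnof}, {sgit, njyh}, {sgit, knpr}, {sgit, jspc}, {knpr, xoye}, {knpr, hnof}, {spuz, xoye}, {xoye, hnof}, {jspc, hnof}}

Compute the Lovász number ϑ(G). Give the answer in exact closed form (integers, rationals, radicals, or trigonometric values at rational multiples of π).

sqrt(29)

N(spuz) = {pdfq, swrl, nypw, danc, nxbo, rocg, kzqe, kwxh, sigl, atpo, ndsd, ezsf, qukl, xoye}, |N(spuz)| = 14.
Vertex ezsf has 14 neighbors: tyhr, danc, nxbo, kzqe, kwxh, ndsd, pfjs, lpsb, tbvh, tdxy, sgit, njyh, spuz, xoye.
N(danc) = {swrl, nypw, kobv, kzqe, atpo, ndsd, pfjs, ezsf, tbvh, sqmc, njyh, knpr, spuz, hnof}, |N(danc)| = 14.
Vertex tbvh has 14 neighbors: pdfq, nypw, danc, nxbo, rocg, kwxh, ismg, pfjs, ezsf, tdxy, njyh, knpr, jspc, hnof.
Regular of degree 14 on 29 vertices: strongly regular (29,14,6,7).
A has 3 distinct eigenvalues ≈ [14.0, 2.193, -3.193].
Lovász (edge-transitive): ϑ = −29·(-sqrt(29)/2 - 1/2)/((14)−(-sqrt(29)/2 - 1/2)) = sqrt(29).
≈ 5.3852 (to 4 d.p.).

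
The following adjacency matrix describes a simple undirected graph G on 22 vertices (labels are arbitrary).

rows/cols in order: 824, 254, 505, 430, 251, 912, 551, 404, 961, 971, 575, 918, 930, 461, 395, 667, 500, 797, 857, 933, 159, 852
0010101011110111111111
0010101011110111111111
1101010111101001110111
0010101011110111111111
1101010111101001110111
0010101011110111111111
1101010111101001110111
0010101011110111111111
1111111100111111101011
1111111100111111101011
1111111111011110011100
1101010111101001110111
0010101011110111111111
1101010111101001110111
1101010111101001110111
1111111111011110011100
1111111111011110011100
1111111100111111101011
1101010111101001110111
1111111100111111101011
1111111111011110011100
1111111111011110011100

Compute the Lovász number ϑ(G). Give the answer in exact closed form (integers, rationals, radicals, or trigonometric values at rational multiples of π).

7

Vertex 912 has 16 neighbors: 505, 251, 551, 961, 971, 575, 918, 461, 395, 667, 500, 797, 857, 933, 159, 852.
Vertex 930 has 16 neighbors: 505, 251, 551, 961, 971, 575, 918, 461, 395, 667, 500, 797, 857, 933, 159, 852.
N(667) = {824, 254, 505, 430, 251, 912, 551, 404, 961, 971, 918, 930, 461, 395, 797, 857, 933}, |N(667)| = 17.
Vertex 961 has 18 neighbors: 824, 254, 505, 430, 251, 912, 551, 404, 575, 918, 930, 461, 395, 667, 500, 857, 159, 852.
4 parts of sizes [7, 6, 5, 4]; α(G) = 7 = ϑ (perfect).
= 7.00000… (decimal).
7 ≤ 7 ≤ 7: collapsed.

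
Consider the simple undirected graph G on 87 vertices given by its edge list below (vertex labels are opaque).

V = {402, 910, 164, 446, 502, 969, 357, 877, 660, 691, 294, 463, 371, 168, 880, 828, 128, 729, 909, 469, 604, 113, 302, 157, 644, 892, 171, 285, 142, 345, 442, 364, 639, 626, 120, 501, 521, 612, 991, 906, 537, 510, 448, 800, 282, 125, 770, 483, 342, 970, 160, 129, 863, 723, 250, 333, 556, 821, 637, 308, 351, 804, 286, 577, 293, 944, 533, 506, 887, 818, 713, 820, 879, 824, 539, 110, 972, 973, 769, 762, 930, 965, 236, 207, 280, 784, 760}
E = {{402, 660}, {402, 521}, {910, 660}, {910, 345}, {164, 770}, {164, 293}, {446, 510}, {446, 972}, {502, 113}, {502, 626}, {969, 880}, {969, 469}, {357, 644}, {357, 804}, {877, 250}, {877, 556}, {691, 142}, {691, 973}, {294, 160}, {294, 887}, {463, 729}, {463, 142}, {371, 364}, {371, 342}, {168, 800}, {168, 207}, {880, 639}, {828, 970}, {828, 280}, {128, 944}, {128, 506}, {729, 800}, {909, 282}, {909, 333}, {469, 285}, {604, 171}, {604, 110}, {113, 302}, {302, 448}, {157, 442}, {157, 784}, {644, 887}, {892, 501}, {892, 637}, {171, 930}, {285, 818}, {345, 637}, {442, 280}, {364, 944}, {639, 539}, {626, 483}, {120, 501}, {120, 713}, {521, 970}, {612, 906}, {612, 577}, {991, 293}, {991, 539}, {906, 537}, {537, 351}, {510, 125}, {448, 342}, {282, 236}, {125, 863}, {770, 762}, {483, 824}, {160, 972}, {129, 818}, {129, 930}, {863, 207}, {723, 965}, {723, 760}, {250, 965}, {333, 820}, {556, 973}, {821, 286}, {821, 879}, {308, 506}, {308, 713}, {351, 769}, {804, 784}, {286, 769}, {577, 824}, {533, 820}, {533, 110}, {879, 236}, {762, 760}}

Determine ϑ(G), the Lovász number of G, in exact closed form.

87*cos(pi/87)/(cos(pi/87) + 1)

deg(909) = 2; N(909) = {282, 333}.
Vertex 463 has 2 neighbors: 729, 142.
Vertex 345 has 2 neighbors: 910, 637.
N(128) = {944, 506}, |N(128)| = 2.
deg(v) = 2 for all v (|V|=87); connected 2-regular on 87 ⇒ C_{87}.
A has 44 distinct eigenvalues ≈ [2.0, 1.9948, 1.9792, 1.9532, 1.9171, 1.871, 1.8152, 1.7498, 1.6754, 1.5922, 1.5007, 1.4014, 1.2948, 1.1814, 1.0619, 0.9368, 0.8069, 0.6727, 0.5351, 0.3946, 0.2521, 0.1083, -0.0361, -0.1803, -0.3236, -0.4651, -0.6043, -0.7403, -0.8724, -1.0, -1.1224, -1.2389, -1.349, -1.452, -1.5475, -1.6348, -1.7137, -1.7836, -1.8443, -1.8953, -1.9364, -1.9675, -1.9883, -1.9987].
Lovász (edge-transitive): ϑ = −87·(-2*cos(pi/87))/((2)−(-2*cos(pi/87))) = 87*cos(pi/87)/(cos(pi/87) + 1).
= 43.4858… (decimal).
Sandwich: α(G)=43 ≤ ϑ(G)=87*cos(pi/87)/(cos(pi/87) + 1) ≤ χ(Ḡ)=44 (both strict).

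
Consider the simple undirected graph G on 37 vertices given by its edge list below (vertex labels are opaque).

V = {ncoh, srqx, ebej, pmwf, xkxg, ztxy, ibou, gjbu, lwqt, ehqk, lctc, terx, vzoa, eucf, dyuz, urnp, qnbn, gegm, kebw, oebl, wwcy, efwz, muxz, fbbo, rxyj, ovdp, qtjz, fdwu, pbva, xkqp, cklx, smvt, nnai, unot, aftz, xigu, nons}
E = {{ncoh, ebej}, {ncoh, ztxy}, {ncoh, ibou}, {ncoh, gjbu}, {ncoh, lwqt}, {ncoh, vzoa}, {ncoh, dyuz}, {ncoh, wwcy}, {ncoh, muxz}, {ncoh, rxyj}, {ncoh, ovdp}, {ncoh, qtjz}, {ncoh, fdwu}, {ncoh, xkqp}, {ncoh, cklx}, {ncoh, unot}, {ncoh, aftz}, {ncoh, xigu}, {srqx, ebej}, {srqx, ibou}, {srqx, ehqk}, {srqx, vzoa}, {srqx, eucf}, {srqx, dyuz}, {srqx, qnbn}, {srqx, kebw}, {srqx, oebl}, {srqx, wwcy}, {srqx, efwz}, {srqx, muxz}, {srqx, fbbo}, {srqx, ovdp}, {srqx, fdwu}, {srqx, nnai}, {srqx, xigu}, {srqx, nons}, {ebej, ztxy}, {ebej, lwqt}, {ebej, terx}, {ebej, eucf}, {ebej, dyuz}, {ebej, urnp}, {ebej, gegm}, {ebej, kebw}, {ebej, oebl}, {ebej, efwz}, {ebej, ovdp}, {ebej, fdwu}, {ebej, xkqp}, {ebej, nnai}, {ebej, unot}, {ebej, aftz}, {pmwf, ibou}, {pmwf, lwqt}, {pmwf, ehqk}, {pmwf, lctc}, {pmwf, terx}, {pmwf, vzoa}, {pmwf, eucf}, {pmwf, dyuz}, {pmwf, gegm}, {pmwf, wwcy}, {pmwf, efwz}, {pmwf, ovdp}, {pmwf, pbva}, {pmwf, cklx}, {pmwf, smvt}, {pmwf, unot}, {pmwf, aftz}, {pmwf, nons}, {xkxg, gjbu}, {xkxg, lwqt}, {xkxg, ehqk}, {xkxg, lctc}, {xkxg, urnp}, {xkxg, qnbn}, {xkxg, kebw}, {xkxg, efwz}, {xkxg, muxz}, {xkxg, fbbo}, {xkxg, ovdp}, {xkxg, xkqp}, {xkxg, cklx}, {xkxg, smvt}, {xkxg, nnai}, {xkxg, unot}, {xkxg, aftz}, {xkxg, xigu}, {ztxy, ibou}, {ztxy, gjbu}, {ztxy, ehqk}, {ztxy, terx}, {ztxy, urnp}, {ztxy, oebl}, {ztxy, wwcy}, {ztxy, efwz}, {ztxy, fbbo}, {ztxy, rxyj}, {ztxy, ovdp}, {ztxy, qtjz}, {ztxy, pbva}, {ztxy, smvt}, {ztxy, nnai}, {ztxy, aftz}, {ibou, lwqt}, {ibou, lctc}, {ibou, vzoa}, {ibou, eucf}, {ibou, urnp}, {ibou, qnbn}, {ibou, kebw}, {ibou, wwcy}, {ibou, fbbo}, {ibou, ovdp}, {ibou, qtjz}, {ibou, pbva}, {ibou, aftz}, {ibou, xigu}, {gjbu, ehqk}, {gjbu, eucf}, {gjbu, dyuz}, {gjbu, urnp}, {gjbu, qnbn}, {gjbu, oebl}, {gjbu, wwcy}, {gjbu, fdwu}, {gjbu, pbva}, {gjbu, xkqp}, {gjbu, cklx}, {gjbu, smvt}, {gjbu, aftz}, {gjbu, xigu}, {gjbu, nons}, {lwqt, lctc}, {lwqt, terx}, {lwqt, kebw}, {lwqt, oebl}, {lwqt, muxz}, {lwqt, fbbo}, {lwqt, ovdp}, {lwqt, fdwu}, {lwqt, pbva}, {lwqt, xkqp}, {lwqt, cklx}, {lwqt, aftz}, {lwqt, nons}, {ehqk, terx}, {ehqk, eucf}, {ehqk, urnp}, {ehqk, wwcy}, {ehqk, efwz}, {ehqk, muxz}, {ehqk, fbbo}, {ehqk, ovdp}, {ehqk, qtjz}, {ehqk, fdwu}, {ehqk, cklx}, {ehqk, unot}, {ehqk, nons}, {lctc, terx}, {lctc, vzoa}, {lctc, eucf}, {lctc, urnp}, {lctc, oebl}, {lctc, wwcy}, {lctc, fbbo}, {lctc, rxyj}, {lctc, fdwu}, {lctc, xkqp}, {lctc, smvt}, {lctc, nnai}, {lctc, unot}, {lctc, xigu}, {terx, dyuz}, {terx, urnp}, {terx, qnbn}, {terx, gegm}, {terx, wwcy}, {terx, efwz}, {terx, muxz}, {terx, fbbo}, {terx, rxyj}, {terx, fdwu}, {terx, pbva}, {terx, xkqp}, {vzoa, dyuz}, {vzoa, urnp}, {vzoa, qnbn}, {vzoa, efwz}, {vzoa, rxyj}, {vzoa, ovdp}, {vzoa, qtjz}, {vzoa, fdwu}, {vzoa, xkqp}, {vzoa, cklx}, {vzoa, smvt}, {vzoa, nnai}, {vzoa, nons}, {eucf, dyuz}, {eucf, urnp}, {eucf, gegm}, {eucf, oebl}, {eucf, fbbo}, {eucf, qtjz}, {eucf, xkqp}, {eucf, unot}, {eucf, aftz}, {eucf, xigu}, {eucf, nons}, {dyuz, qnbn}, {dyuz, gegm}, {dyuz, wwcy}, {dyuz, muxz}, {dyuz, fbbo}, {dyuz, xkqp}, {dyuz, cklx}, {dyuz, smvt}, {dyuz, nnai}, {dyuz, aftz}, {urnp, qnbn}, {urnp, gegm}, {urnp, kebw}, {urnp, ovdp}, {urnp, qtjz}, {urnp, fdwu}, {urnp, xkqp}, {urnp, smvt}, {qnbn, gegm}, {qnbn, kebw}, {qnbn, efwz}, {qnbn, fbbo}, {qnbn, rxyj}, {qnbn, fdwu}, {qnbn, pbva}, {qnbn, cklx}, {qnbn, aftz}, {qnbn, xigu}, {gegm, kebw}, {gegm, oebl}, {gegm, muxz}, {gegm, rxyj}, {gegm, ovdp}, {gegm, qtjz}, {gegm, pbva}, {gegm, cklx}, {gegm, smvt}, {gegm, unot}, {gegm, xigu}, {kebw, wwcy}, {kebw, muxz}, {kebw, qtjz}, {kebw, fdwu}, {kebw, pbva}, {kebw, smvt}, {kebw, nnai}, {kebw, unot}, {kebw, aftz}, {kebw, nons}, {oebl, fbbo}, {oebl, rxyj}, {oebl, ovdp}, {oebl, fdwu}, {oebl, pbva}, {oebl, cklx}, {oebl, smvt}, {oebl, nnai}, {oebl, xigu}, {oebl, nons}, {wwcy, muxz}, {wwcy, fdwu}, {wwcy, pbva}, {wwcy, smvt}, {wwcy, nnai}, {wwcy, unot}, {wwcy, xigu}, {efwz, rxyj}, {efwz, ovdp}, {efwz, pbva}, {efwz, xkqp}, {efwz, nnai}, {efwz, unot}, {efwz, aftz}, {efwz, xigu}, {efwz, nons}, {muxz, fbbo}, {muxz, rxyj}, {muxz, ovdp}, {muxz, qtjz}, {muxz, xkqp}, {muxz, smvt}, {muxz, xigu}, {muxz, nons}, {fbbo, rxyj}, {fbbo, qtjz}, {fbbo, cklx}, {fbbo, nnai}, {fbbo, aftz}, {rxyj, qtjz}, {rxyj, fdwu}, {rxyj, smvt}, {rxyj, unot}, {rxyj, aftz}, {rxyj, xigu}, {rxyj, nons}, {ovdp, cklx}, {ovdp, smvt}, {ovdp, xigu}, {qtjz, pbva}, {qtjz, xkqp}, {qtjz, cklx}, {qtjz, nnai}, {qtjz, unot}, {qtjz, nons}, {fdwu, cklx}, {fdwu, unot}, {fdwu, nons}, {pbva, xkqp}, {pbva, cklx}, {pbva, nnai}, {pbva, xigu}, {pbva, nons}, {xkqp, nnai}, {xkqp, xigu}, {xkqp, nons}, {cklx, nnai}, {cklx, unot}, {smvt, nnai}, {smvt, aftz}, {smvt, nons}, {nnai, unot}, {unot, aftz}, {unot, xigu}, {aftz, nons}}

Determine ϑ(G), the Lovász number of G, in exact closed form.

sqrt(37)

deg(xkqp) = 18; N(xkqp) = {ncoh, ebej, xkxg, gjbu, lwqt, lctc, terx, vzoa, eucf, dyuz, urnp, efwz, muxz, qtjz, pbva, nnai, xigu, nons}.
deg(cklx) = 18; N(cklx) = {ncoh, pmwf, xkxg, gjbu, lwqt, ehqk, vzoa, dyuz, qnbn, gegm, oebl, fbbo, ovdp, qtjz, fdwu, pbva, nnai, unot}.
Vertex lctc has 18 neighbors: pmwf, xkxg, ibou, lwqt, terx, vzoa, eucf, urnp, oebl, wwcy, fbbo, rxyj, fdwu, xkqp, smvt, nnai, unot, xigu.
deg(ztxy) = 18; N(ztxy) = {ncoh, ebej, ibou, gjbu, ehqk, terx, urnp, oebl, wwcy, efwz, fbbo, rxyj, ovdp, qtjz, pbva, smvt, nnai, aftz}.
37-vertex 18-regular graph: strongly regular (37,18,8,9).
Distinct eigenvalues (to 3 d.p.): [18.0, 2.541, -3.541].
Lovász: ϑ = −37(-sqrt(37)/2 - 1/2)/(18+-(-sqrt(37)/2 - 1/2)) = sqrt(37).
Numerically 6.0828.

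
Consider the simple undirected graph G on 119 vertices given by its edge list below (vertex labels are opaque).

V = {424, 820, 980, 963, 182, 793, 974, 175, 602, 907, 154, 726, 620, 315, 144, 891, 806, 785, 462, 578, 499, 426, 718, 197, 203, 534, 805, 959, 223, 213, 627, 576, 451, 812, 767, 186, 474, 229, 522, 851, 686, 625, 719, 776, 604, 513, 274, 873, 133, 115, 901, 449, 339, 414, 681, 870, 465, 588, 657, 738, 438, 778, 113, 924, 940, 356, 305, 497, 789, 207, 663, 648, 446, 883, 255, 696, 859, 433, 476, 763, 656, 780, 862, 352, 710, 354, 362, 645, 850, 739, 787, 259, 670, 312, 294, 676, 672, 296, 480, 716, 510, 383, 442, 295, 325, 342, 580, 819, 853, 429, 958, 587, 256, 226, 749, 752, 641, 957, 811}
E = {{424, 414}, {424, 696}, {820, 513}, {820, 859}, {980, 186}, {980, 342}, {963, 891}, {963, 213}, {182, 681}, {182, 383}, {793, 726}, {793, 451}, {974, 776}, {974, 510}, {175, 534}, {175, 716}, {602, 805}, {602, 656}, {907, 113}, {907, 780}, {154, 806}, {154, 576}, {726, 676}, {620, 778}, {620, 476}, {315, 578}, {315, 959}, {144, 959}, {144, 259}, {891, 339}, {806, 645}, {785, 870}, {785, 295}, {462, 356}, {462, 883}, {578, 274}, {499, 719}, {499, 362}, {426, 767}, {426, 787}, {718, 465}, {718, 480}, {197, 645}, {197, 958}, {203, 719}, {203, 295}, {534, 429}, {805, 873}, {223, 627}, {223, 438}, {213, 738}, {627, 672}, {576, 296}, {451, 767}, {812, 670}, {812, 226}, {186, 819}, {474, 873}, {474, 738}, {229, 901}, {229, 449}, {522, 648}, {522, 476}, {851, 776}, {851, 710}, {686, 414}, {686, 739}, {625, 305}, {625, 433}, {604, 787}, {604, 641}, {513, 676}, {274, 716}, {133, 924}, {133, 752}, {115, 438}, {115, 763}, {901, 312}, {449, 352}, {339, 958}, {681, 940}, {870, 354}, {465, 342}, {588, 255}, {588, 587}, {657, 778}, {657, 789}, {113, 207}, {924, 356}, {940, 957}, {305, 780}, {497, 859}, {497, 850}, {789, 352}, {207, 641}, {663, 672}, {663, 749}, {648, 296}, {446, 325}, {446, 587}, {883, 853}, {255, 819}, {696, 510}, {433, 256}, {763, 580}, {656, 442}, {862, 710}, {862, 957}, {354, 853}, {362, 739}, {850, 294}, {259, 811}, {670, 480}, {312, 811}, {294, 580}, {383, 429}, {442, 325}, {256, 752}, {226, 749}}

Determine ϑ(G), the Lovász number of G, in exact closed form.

N(256) = {433, 752}, |N(256)| = 2.
deg(465) = 2; N(465) = {718, 342}.
deg(811) = 2; N(811) = {259, 312}.
deg(362) = 2; N(362) = {499, 739}.
2-regular, N=119; the odd cycle C_{119}.
The 60 distinct eigenvalues: [2.0, 1.997, 1.989, 1.975, 1.956, 1.931, 1.9, 1.865, 1.824, 1.778, 1.728, 1.672, 1.612, 1.547, 1.478, 1.405, 1.328, 1.247, 1.163, 1.075, 0.985, 0.891, 0.796, 0.698, 0.598, 0.496, 0.393, 0.289, 0.185, 0.079, -0.026, -0.132, -0.237, -0.342, -0.445, -0.547, -0.648, -0.747, -0.844, -0.938, -1.03, -1.119, -1.205, -1.288, -1.367, -1.442, -1.513, -1.58, -1.642, -1.7, -1.754, -1.802, -1.845, -1.883, -1.916, -1.944, -1.966, -1.983, -1.994, -1.999].
Lovász: ϑ = −119(-2*cos(pi/119))/(2+-(-1)*2*cos(pi/119)) = 119*cos(pi/119)/(cos(pi/119) + 1).
≈ 59.4896316 (to 7 d.p.).
59 ≤ 119*cos(pi/119)/(cos(pi/119) + 1) ≤ 60: both strict.

119*cos(pi/119)/(cos(pi/119) + 1)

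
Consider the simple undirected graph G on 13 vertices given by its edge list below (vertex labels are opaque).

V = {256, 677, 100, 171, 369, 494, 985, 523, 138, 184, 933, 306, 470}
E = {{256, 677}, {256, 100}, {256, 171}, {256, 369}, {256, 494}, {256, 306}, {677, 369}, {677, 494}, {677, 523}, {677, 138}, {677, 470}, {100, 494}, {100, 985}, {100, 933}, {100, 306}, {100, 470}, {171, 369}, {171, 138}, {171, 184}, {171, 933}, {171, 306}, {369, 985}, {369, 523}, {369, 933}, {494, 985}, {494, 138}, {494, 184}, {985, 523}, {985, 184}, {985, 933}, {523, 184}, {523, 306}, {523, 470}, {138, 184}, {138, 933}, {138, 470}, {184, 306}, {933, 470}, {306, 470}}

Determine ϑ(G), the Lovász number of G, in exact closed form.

sqrt(13)

N(184) = {171, 494, 985, 523, 138, 306}, |N(184)| = 6.
N(369) = {256, 677, 171, 985, 523, 933}, |N(369)| = 6.
N(306) = {256, 100, 171, 523, 184, 470}, |N(306)| = 6.
N(985) = {100, 369, 494, 523, 184, 933}, |N(985)| = 6.
deg(v) = 6 for all v (|V|=13); Paley(13): SR with (k,λ,μ)=(6,2,3).
Distinct eigenvalues (to 3 d.p.): [6.0, 1.303, -2.303].
With N=13: ϑ(G) = 13·(-(-sqrt(13)/2 - 1/2))/(6−(-sqrt(13)/2 - 1/2)) = sqrt(13).
Numerically 3.605551275.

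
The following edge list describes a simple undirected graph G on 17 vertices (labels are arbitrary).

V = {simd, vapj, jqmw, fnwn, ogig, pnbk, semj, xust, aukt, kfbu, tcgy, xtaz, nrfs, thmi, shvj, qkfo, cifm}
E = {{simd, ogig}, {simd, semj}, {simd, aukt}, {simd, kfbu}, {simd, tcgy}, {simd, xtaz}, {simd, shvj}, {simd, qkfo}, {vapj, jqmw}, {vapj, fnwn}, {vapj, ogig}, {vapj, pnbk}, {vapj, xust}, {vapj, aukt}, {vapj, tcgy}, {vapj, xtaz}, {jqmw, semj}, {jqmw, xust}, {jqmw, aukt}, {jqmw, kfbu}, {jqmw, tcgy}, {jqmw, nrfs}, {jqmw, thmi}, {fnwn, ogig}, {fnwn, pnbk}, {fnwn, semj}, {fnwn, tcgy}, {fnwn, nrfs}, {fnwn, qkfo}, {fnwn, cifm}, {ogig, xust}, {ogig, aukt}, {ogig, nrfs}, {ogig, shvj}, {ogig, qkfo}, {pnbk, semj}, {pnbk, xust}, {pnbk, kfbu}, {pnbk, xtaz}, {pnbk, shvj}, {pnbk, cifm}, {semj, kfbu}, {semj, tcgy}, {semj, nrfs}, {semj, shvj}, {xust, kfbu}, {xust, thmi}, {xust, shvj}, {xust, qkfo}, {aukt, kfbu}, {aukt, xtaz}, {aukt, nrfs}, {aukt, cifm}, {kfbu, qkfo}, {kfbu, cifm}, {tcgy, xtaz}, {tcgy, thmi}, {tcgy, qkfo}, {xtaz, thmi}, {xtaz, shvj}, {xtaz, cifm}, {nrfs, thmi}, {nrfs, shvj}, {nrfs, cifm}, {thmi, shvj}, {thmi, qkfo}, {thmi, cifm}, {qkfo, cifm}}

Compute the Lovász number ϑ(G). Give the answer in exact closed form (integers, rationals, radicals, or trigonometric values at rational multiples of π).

sqrt(17)

Vertex shvj has 8 neighbors: simd, ogig, pnbk, semj, xust, xtaz, nrfs, thmi.
N(cifm) = {fnwn, pnbk, aukt, kfbu, xtaz, nrfs, thmi, qkfo}, |N(cifm)| = 8.
N(fnwn) = {vapj, ogig, pnbk, semj, tcgy, nrfs, qkfo, cifm}, |N(fnwn)| = 8.
N(tcgy) = {simd, vapj, jqmw, fnwn, semj, xtaz, thmi, qkfo}, |N(tcgy)| = 8.
Every vertex has degree 8 (N=17); strongly regular (17,8,3,4).
The 3 distinct eigenvalues: [8.0, 1.562, -2.562].
Lovász: ϑ = −17(-sqrt(17)/2 - 1/2)/(8+-(-sqrt(17)/2 - 1/2)) = sqrt(17).
ϑ(G) ≈ 4.12311.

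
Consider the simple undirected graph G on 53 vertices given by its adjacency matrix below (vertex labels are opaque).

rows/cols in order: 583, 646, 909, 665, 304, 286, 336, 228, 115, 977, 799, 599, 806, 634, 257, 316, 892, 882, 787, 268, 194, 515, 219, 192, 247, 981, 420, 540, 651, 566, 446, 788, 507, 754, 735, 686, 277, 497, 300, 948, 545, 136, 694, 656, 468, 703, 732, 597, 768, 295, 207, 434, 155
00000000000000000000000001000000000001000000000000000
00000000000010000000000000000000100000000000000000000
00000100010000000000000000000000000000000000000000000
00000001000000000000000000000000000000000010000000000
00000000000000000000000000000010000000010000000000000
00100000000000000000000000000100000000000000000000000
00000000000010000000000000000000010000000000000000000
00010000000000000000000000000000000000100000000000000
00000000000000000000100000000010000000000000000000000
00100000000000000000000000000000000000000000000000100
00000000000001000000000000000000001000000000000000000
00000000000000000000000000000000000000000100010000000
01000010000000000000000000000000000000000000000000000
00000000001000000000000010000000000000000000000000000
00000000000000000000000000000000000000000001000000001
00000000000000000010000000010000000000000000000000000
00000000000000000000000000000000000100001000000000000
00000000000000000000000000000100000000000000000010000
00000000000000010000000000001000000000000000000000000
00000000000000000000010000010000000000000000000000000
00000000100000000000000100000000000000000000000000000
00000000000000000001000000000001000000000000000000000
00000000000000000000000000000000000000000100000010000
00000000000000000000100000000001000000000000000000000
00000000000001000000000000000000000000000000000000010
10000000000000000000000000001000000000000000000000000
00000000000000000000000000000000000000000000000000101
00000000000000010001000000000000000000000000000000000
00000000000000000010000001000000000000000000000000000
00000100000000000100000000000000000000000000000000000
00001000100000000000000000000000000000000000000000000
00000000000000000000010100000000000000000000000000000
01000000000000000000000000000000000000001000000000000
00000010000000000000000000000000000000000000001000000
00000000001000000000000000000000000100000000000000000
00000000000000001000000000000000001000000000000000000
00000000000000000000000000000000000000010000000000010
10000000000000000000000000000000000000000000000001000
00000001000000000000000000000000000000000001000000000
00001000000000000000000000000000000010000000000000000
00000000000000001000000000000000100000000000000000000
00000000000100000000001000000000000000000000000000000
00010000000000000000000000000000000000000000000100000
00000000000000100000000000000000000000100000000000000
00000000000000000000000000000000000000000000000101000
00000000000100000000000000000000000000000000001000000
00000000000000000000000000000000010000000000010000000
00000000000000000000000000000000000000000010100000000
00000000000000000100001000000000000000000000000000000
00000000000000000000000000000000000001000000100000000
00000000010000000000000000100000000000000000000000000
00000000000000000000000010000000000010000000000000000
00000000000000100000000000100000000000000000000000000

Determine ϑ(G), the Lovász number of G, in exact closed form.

deg(507) = 2; N(507) = {646, 545}.
deg(981) = 2; N(981) = {583, 651}.
Vertex 446 has 2 neighbors: 304, 115.
Vertex 219 has 2 neighbors: 136, 768.
53-vertex 2-regular graph: the odd cycle C_{53}.
spec(A) ≈ [2.0, 1.98596, 1.94405, 1.87484, 1.77931, 1.65881, 1.51502, 1.34997, 1.16596, 0.96558, 0.75166, 0.52717, 0.29529, 0.05927, -0.17759, -0.41196, -0.64054, -0.86013, -1.06765, -1.26018, -1.43501, -1.58971, -1.72209, -1.83029, -1.9128, -1.96846, -1.99649] (distinct, 5 d.p.).
With N=53: ϑ(G) = 53·(-(-1)*2*cos(pi/53))/(2−(-2*cos(pi/53))) = 53*cos(pi/53)/(cos(pi/53) + 1).
ϑ(G) ≈ 26.47671.
Sandwich: α(G)=26 ≤ ϑ(G)=53*cos(pi/53)/(cos(pi/53) + 1) ≤ χ(Ḡ)=27 (both strict).

53*cos(pi/53)/(cos(pi/53) + 1)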